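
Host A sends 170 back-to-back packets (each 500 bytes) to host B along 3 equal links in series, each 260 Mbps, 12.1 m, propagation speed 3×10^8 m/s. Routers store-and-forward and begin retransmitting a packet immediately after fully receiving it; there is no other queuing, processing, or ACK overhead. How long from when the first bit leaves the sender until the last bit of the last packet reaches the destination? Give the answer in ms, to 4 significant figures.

2.646 ms

Per-hop transmission t_tx = L/R = 4000/260000000 = 0.0153846 ms.
Per-hop propagation t_prop = 12.1/300000000 = 4.03333e-05 ms.
Pipeline fill: first packet needs 3·t_tx to clear all hops; remaining 169 packets each add one t_tx.
Total = (3+170-1)·t_tx + 3·t_prop = 172·0.0153846 + 3·4.03333e-05 = 2.646 ms.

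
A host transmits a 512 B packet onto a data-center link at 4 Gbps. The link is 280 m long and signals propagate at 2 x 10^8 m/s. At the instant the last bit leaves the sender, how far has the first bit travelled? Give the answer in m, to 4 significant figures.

204.8 m

t_tx = L/R = 4096/4000000000 = 1.024e-06 s.
Distance = s × t_tx = 200000000 × 1.024e-06 = 204.8 m.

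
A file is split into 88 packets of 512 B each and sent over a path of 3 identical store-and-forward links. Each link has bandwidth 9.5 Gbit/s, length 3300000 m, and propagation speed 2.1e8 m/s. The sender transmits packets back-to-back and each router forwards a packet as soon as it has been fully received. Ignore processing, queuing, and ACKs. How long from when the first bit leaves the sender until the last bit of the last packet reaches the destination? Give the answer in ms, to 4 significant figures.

Per-hop transmission t_tx = L/R = 4096/9500000000 = 0.000431158 ms.
Per-hop propagation t_prop = 3300000/210000000 = 15.7143 ms.
Pipeline fill: first packet needs 3·t_tx to clear all hops; remaining 87 packets each add one t_tx.
Total = (3+88-1)·t_tx + 3·t_prop = 90·0.000431158 + 3·15.7143 = 47.18 ms.

47.18 ms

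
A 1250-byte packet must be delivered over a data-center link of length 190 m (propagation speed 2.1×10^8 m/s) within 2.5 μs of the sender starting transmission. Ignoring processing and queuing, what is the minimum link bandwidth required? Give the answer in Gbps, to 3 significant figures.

L = 10000 bits.
Propagation delay = 190 / 210000000 = 0.904762 μs.
Transmission budget = 2.5 − 0.904762 = 1.59524 μs.
R ≥ L / t_tx = 10000 bits / 1.59524e-06 s = 6.27 Gbps.

6.27 Gbps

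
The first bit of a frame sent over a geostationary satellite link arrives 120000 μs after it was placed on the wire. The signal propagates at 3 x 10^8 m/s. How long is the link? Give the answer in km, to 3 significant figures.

36000 km

d = s × t_prop = 300000000 × 0.12 = 36000 km.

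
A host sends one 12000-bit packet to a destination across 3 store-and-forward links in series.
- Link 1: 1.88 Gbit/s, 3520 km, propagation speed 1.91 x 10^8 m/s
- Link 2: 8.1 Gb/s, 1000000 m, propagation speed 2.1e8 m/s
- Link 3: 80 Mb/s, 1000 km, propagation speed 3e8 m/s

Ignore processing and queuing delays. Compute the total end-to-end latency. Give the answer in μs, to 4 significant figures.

Transmission delays (L/R per hop): 6.38298, 1.48148, 150 μs; sum = 157.864 μs.
Propagation delays (d/s per hop): 18429.3, 4761.9, 3333.33 μs; sum = 26524.6 μs.
End-to-end = 26680 μs.

26680 μs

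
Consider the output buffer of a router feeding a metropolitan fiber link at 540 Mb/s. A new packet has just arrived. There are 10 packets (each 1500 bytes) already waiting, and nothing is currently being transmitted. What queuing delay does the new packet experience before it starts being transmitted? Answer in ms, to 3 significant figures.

Each queued packet: L/R = 12000/540000000 = 0.0222222 ms.
10 queued → 0.222222 ms.
Queuing delay = 0.222 ms.

0.222 ms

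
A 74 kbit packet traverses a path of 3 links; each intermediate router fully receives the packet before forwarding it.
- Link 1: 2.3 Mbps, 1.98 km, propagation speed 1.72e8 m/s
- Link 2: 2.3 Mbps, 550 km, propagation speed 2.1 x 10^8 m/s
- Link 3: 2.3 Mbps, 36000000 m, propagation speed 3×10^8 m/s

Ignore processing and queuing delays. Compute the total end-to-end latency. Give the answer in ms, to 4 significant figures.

219.2 ms

L = 74000 bits.
Transmission delay per hop = L/R = 74000/2300000 = 32.1739 ms; 3 hops → 96.5217 ms.
Propagation delays (d/s per hop): 0.0115116, 2.61905, 120 ms; sum = 122.631 ms.
End-to-end = 219.2 ms.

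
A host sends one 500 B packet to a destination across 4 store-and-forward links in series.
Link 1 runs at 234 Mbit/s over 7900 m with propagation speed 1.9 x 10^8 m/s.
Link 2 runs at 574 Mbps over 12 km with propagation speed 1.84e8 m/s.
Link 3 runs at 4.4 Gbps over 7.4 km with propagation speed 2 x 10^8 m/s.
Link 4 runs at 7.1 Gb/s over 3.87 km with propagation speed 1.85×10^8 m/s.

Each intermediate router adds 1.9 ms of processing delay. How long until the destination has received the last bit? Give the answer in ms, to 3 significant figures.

L = 500 × 8 = 4000 bits.
Transmission delays (L/R per hop): 0.017094, 0.00696864, 0.000909091, 0.00056338 ms; sum = 0.0255351 ms.
Propagation delays (d/s per hop): 0.0415789, 0.0652174, 0.037, 0.0209189 ms; sum = 0.164715 ms.
Processing at 3 router(s): 3 × 1.9 ms = 5.7 ms.
End-to-end = 5.89 ms.

5.89 ms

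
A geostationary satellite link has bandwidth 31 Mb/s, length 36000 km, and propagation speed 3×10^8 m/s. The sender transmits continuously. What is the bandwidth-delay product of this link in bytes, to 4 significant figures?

465000 bytes

Propagation delay = 36000000 / 300000000 = 0.12 s.
BDP = R × t_prop = 31000000 × 0.12 = 3720000 bits.
In bytes: 3720000/8 = 465000 bytes.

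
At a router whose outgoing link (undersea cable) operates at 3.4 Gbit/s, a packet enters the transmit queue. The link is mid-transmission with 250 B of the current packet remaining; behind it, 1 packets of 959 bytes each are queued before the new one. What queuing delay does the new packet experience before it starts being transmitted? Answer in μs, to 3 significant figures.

2.84 μs

Each queued packet: L/R = 7672/3400000000 = 2.25647 μs.
1 queued → 2.25647 μs.
Plus remaining 2000 bits of current packet: 0.588235 μs.
Queuing delay = 2.84 μs.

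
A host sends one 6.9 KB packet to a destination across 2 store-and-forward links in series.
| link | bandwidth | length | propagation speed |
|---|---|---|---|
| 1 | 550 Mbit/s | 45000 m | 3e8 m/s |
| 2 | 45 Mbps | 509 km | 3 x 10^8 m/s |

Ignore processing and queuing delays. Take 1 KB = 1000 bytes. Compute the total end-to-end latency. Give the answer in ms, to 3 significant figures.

L = 55200 bits.
Transmission delays (L/R per hop): 0.100364, 1.22667 ms; sum = 1.32703 ms.
Propagation delays (d/s per hop): 0.15, 1.69667 ms; sum = 1.84667 ms.
End-to-end = 3.17 ms.

3.17 ms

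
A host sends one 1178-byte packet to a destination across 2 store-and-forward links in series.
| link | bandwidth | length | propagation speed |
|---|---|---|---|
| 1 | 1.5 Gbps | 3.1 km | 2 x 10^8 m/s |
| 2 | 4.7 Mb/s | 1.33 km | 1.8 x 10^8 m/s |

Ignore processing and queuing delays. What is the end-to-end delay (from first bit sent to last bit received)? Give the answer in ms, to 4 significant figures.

L = 1178 × 8 = 9424 bits.
Transmission delays (L/R per hop): 0.00628267, 2.00511 ms; sum = 2.01139 ms.
Propagation delays (d/s per hop): 0.0155, 0.00738889 ms; sum = 0.0228889 ms.
End-to-end = 2.034 ms.

2.034 ms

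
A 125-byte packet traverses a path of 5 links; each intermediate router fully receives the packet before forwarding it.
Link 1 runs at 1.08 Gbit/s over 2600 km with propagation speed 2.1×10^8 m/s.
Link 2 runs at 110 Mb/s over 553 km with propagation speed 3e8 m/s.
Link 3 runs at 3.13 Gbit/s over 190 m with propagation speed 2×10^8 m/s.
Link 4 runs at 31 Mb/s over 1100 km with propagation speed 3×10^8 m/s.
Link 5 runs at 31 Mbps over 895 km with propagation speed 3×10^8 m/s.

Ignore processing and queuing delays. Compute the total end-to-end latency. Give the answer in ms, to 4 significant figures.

20.95 ms

L = 125 × 8 = 1000 bits.
Transmission delays (L/R per hop): 0.000925926, 0.00909091, 0.000319489, 0.0322581, 0.0322581 ms; sum = 0.0748525 ms.
Propagation delays (d/s per hop): 12.381, 1.84333, 0.00095, 3.66667, 2.98333 ms; sum = 20.8752 ms.
End-to-end = 20.95 ms.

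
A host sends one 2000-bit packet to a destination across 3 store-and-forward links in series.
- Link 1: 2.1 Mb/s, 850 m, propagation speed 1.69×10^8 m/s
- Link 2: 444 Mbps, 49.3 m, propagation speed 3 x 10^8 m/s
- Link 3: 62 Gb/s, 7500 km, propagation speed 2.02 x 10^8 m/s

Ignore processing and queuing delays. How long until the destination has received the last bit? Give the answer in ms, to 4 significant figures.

Transmission delays (L/R per hop): 0.952381, 0.0045045, 3.22581e-05 ms; sum = 0.956918 ms.
Propagation delays (d/s per hop): 0.00502959, 0.000164333, 37.1287 ms; sum = 37.1339 ms.
End-to-end = 38.09 ms.

38.09 ms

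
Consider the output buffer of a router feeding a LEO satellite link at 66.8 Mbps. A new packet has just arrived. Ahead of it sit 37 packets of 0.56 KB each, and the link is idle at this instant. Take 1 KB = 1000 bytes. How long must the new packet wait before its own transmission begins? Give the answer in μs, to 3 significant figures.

Each queued packet: L/R = 4480/66800000 = 67.0659 μs.
37 queued → 2481.44 μs.
Queuing delay = 2480 μs.

2480 μs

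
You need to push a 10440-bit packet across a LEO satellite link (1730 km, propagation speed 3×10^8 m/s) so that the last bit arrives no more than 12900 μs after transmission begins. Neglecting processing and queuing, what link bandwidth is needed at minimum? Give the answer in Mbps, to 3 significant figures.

1.46 Mbps

Propagation delay = 1730000 / 300000000 = 5766.67 μs.
Transmission budget = 12900 − 5766.67 = 7133.33 μs.
R ≥ L / t_tx = 10440 bits / 0.00713333 s = 1.46 Mbps.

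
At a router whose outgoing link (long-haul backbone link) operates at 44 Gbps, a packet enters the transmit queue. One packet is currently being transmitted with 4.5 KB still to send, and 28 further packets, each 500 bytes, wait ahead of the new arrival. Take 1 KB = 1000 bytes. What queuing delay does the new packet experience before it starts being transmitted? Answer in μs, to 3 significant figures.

3.36 μs

Each queued packet: L/R = 4000/44000000000 = 0.0909091 μs.
28 queued → 2.54545 μs.
Plus remaining 36000 bits of current packet: 0.818182 μs.
Queuing delay = 3.36 μs.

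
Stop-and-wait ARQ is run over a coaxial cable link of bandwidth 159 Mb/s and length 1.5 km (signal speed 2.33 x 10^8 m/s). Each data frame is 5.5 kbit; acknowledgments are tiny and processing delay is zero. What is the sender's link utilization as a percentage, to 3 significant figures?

t_tx = L/R = 5500/159000000 = 3.45912e-05 s.
t_prop = 1500/233000000 = 6.43777e-06 s; RTT = 1.28755e-05 s.
Cycle = t_tx + RTT = 4.74667e-05 s.
Utilization = t_tx / cycle = 3.45912e-05/4.74667e-05 = 72.9 %.

72.9 %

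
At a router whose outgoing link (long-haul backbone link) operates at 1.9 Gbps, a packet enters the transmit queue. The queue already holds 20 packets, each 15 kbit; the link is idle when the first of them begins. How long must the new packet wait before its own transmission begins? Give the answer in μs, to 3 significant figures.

158 μs

Each queued packet: L/R = 15000/1900000000 = 7.89474 μs.
20 queued → 157.895 μs.
Queuing delay = 158 μs.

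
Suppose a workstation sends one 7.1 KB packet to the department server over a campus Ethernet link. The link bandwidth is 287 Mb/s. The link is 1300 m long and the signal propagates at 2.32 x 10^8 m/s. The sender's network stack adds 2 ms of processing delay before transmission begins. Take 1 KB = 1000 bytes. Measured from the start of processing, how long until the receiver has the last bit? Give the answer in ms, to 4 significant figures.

L = 56800 bits.
Transmission delay = L/R = 56800 / 287000000 = 0.197909 ms.
Propagation delay = d/s = 1300 m / 2.32e+08 m/s = 0.00560345 ms.
Plus processing delay 2 ms = 2 ms.
Total = 2.204 ms.

2.204 ms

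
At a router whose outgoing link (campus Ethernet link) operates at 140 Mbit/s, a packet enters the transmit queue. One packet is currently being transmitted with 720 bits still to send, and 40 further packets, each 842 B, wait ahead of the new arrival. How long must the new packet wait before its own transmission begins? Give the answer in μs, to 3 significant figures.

1930 μs

Each queued packet: L/R = 6736/140000000 = 48.1143 μs.
40 queued → 1924.57 μs.
Plus remaining 720 bits of current packet: 5.14286 μs.
Queuing delay = 1930 μs.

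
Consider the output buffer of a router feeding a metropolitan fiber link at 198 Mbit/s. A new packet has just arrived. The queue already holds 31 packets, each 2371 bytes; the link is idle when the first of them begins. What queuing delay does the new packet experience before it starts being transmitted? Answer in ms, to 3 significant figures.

2.97 ms

Each queued packet: L/R = 18968/198000000 = 0.095798 ms.
31 queued → 2.96974 ms.
Queuing delay = 2.97 ms.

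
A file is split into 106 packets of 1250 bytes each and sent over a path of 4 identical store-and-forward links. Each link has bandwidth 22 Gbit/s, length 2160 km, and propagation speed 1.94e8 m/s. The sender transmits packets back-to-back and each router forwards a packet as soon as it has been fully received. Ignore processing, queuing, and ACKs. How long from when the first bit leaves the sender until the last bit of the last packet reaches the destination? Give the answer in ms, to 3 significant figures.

Per-hop transmission t_tx = L/R = 10000/22000000000 = 0.000454545 ms.
Per-hop propagation t_prop = 2160000/194000000 = 11.134 ms.
Pipeline fill: first packet needs 4·t_tx to clear all hops; remaining 105 packets each add one t_tx.
Total = (4+106-1)·t_tx + 4·t_prop = 109·0.000454545 + 4·11.134 = 44.6 ms.

44.6 ms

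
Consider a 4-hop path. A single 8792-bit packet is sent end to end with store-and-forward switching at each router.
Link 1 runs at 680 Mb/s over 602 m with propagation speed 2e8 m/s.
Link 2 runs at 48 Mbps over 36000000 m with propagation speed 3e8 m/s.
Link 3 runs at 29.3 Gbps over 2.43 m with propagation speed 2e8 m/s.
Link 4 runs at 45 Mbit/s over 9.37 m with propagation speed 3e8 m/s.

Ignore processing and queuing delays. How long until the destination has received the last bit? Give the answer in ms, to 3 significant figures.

120 ms

Transmission delays (L/R per hop): 0.0129294, 0.183167, 0.000300068, 0.195378 ms; sum = 0.391774 ms.
Propagation delays (d/s per hop): 0.00301, 120, 1.215e-05, 3.12333e-05 ms; sum = 120.003 ms.
End-to-end = 120 ms.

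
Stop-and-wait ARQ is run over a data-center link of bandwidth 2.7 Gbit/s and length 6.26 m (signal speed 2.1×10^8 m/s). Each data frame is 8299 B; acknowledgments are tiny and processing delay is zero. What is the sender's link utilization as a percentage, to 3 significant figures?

99.8 %

t_tx = L/R = 66392/2700000000 = 2.45896e-05 s.
t_prop = 6.26/210000000 = 2.98095e-08 s; RTT = 5.9619e-08 s.
Cycle = t_tx + RTT = 2.46492e-05 s.
Utilization = t_tx / cycle = 2.45896e-05/2.46492e-05 = 99.8 %.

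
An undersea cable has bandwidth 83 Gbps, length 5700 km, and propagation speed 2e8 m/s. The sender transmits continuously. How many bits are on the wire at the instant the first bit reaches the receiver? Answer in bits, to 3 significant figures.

2370000000 bits

Propagation delay = 5700000 / 200000000 = 0.0285 s.
BDP = R × t_prop = 83000000000 × 0.0285 = 2365500000 bits.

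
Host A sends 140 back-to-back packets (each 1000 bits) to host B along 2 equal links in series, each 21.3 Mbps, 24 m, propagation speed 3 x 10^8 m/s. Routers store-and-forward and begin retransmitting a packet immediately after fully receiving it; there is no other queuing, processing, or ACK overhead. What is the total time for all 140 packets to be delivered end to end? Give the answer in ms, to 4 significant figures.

6.620 ms

Per-hop transmission t_tx = L/R = 1000/21300000 = 0.0469484 ms.
Per-hop propagation t_prop = 24/300000000 = 8e-05 ms.
Pipeline fill: first packet needs 2·t_tx to clear all hops; remaining 139 packets each add one t_tx.
Total = (2+140-1)·t_tx + 2·t_prop = 141·0.0469484 + 2·8e-05 = 6.620 ms.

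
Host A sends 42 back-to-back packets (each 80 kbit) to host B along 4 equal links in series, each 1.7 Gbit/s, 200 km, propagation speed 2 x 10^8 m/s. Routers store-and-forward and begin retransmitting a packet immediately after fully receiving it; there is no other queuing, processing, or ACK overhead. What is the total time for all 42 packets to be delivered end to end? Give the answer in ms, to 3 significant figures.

6.12 ms

Per-hop transmission t_tx = L/R = 80000/1700000000 = 0.0470588 ms.
Per-hop propagation t_prop = 200000/200000000 = 1 ms.
Pipeline fill: first packet needs 4·t_tx to clear all hops; remaining 41 packets each add one t_tx.
Total = (4+42-1)·t_tx + 4·t_prop = 45·0.0470588 + 4·1 = 6.12 ms.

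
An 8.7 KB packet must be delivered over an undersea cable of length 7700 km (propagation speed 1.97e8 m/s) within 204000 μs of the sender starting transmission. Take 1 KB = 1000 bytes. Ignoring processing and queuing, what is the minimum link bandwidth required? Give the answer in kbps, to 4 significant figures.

L = 69600 bits.
Propagation delay = 7700000 / 197000000 = 39086.3 μs.
Transmission budget = 204000 − 39086.3 = 164914 μs.
R ≥ L / t_tx = 69600 bits / 0.164914 s = 422.0 kbps.

422.0 kbps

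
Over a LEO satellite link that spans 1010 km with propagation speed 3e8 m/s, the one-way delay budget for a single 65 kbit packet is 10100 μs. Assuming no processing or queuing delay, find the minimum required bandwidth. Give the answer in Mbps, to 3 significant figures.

9.65 Mbps

Propagation delay = 1010000 / 300000000 = 3366.67 μs.
Transmission budget = 10100 − 3366.67 = 6733.33 μs.
R ≥ L / t_tx = 65000 bits / 0.00673333 s = 9.65 Mbps.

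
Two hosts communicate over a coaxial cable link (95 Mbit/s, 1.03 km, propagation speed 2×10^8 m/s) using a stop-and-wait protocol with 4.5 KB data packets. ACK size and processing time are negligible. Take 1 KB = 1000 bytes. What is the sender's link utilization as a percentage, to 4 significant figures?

97.35 %

t_tx = L/R = 36000/95000000 = 0.000378947 s.
t_prop = 1030/200000000 = 5.15e-06 s; RTT = 1.03e-05 s.
Cycle = t_tx + RTT = 0.000389247 s.
Utilization = t_tx / cycle = 0.000378947/0.000389247 = 97.35 %.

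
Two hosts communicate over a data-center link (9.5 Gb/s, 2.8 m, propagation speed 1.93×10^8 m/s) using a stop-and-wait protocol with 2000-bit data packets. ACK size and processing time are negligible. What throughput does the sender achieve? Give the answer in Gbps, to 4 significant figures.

t_tx = L/R = 2000/9500000000 = 2.10526e-07 s.
t_prop = 2.8/193000000 = 1.45078e-08 s; RTT = 2.90155e-08 s.
Cycle = t_tx + RTT = 2.39542e-07 s.
Throughput = L / cycle = 2000 / 2.39542e-07 = 8.349 Gbps.

8.349 Gbps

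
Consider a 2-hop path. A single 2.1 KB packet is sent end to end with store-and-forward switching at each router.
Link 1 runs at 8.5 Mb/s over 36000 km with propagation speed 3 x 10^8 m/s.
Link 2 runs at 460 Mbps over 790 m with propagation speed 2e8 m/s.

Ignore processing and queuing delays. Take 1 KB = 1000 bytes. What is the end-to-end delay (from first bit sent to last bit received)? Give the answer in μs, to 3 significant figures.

L = 16800 bits.
Transmission delays (L/R per hop): 1976.47, 36.5217 μs; sum = 2012.99 μs.
Propagation delays (d/s per hop): 120000, 3.95 μs; sum = 120004 μs.
End-to-end = 122000 μs.

122000 μs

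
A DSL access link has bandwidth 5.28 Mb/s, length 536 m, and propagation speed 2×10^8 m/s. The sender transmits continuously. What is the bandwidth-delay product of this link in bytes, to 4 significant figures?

1.769 bytes

Propagation delay = 536 / 200000000 = 2.68e-06 s.
BDP = R × t_prop = 5280000 × 2.68e-06 = 14.1504 bits.
In bytes: 14.1504/8 = 1.769 bytes.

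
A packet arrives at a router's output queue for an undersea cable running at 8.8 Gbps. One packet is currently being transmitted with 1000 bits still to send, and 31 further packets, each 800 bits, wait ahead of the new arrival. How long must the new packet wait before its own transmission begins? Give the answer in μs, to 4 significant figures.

Each queued packet: L/R = 800/8800000000 = 0.0909091 μs.
31 queued → 2.81818 μs.
Plus remaining 1000 bits of current packet: 0.113636 μs.
Queuing delay = 2.932 μs.

2.932 μs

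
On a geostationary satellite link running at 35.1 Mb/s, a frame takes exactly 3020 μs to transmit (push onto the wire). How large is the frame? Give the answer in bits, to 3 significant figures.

106000 bits

L = R × t_tx = 35100000 b/s × 0.00302 s = 106002 bits.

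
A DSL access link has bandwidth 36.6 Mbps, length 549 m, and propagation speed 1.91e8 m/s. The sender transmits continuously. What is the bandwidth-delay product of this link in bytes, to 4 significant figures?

Propagation delay = 549 / 191000000 = 2.87435e-06 s.
BDP = R × t_prop = 36600000 × 2.87435e-06 = 105.201 bits.
In bytes: 105.201/8 = 13.15 bytes.

13.15 bytes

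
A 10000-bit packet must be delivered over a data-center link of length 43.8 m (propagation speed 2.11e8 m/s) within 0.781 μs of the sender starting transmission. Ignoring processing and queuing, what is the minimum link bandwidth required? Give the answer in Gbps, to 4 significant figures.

Propagation delay = 43.8 / 211000000 = 0.207583 μs.
Transmission budget = 0.781 − 0.207583 = 0.573417 μs.
R ≥ L / t_tx = 10000 bits / 5.73417e-07 s = 17.44 Gbps.

17.44 Gbps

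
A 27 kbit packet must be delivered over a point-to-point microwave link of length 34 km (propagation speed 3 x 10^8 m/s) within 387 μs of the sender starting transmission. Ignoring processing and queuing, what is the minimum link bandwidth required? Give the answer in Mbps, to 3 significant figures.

Propagation delay = 34000 / 300000000 = 113.333 μs.
Transmission budget = 387 − 113.333 = 273.667 μs.
R ≥ L / t_tx = 27000 bits / 0.000273667 s = 98.7 Mbps.

98.7 Mbps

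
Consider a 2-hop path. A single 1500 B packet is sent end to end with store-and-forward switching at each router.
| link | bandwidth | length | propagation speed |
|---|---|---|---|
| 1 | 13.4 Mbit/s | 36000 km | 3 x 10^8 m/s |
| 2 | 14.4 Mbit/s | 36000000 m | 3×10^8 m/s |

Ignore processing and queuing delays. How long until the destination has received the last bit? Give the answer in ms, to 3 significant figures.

242 ms

L = 1500 × 8 = 12000 bits.
Transmission delays (L/R per hop): 0.895522, 0.833333 ms; sum = 1.72886 ms.
Propagation delays (d/s per hop): 120, 120 ms; sum = 240 ms.
End-to-end = 242 ms.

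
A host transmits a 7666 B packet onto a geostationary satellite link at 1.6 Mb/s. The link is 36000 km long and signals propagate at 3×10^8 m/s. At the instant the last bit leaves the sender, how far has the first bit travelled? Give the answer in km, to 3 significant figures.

11500 km

t_tx = L/R = 61328/1600000 = 0.03833 s.
Distance = s × t_tx = 300000000 × 0.03833 = 11500 km.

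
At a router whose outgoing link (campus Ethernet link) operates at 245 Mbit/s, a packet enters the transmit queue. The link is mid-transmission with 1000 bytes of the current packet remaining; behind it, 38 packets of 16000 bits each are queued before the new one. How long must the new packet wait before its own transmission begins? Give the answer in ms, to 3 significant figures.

Each queued packet: L/R = 16000/245000000 = 0.0653061 ms.
38 queued → 2.48163 ms.
Plus remaining 8000 bits of current packet: 0.0326531 ms.
Queuing delay = 2.51 ms.

2.51 ms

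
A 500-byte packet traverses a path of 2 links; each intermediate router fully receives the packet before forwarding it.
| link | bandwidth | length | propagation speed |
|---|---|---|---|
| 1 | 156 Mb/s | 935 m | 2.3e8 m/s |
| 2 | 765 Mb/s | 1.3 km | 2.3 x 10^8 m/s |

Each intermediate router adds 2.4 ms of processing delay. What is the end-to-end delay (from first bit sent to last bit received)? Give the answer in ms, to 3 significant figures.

L = 500 × 8 = 4000 bits.
Transmission delays (L/R per hop): 0.025641, 0.00522876 ms; sum = 0.0308698 ms.
Propagation delays (d/s per hop): 0.00406522, 0.00565217 ms; sum = 0.00971739 ms.
Processing at 1 router(s): 1 × 2.4 ms = 2.4 ms.
End-to-end = 2.44 ms.

2.44 ms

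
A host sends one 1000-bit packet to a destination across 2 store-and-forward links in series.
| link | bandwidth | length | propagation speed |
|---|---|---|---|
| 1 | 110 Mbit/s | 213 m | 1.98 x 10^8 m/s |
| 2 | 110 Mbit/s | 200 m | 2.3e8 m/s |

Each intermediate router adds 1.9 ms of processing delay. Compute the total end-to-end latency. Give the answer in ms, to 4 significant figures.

1.920 ms

Transmission delay per hop = L/R = 1000/110000000 = 0.00909091 ms; 2 hops → 0.0181818 ms.
Propagation delays (d/s per hop): 0.00107576, 0.000869565 ms; sum = 0.00194532 ms.
Processing at 1 router(s): 1 × 1.9 ms = 1.9 ms.
End-to-end = 1.920 ms.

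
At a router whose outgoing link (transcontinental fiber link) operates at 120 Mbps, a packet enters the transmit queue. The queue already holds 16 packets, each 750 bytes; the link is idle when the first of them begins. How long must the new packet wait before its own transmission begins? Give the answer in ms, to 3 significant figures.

Each queued packet: L/R = 6000/120000000 = 0.05 ms.
16 queued → 0.8 ms.
Queuing delay = 0.800 ms.

0.800 ms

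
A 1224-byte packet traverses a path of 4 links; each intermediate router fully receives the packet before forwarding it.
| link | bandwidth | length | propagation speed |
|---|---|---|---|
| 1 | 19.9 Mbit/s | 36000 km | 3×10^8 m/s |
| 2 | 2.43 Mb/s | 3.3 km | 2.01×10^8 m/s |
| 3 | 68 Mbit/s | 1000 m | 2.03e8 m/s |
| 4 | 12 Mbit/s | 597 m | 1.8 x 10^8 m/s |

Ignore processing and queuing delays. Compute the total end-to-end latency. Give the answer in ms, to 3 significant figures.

L = 1224 × 8 = 9792 bits.
Transmission delays (L/R per hop): 0.49206, 4.02963, 0.144, 0.816 ms; sum = 5.48169 ms.
Propagation delays (d/s per hop): 120, 0.0164179, 0.00492611, 0.00331667 ms; sum = 120.025 ms.
End-to-end = 126 ms.

126 ms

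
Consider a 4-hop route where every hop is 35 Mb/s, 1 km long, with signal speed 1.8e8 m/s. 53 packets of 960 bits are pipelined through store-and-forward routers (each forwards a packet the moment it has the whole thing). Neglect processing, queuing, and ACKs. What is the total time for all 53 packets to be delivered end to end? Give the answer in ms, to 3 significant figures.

Per-hop transmission t_tx = L/R = 960/35000000 = 0.0274286 ms.
Per-hop propagation t_prop = 1000/180000000 = 0.00555556 ms.
Pipeline fill: first packet needs 4·t_tx to clear all hops; remaining 52 packets each add one t_tx.
Total = (4+53-1)·t_tx + 4·t_prop = 56·0.0274286 + 4·0.00555556 = 1.56 ms.

1.56 ms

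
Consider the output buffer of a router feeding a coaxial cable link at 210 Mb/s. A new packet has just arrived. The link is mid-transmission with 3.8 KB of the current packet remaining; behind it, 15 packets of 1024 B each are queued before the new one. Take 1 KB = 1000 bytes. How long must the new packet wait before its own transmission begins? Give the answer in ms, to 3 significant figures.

Each queued packet: L/R = 8192/210000000 = 0.0390095 ms.
15 queued → 0.585143 ms.
Plus remaining 30400 bits of current packet: 0.144762 ms.
Queuing delay = 0.730 ms.

0.730 ms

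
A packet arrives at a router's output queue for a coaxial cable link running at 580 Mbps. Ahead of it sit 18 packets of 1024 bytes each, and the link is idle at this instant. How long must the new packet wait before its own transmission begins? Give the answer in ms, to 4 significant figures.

0.2542 ms

Each queued packet: L/R = 8192/580000000 = 0.0141241 ms.
18 queued → 0.254234 ms.
Queuing delay = 0.2542 ms.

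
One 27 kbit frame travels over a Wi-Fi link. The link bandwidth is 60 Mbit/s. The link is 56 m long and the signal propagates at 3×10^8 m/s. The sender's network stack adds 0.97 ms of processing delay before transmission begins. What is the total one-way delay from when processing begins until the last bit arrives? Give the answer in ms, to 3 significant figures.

L = 27000 bits.
Transmission delay = L/R = 27000 / 60000000 = 0.45 ms.
Propagation delay = d/s = 56 m / 300000000 m/s = 0.000186667 ms.
Plus processing delay 0.97 ms = 0.97 ms.
Total = 1.42 ms.

1.42 ms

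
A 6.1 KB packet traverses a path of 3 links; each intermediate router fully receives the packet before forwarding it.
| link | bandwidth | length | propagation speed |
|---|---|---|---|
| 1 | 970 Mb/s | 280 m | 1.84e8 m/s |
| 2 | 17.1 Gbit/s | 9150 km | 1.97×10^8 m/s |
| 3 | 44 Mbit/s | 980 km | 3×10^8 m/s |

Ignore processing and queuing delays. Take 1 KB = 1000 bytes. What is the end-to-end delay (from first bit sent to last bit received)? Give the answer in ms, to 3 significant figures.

L = 48800 bits.
Transmission delays (L/R per hop): 0.0503093, 0.0028538, 1.10909 ms; sum = 1.16225 ms.
Propagation delays (d/s per hop): 0.00152174, 46.4467, 3.26667 ms; sum = 49.7149 ms.
End-to-end = 50.9 ms.

50.9 ms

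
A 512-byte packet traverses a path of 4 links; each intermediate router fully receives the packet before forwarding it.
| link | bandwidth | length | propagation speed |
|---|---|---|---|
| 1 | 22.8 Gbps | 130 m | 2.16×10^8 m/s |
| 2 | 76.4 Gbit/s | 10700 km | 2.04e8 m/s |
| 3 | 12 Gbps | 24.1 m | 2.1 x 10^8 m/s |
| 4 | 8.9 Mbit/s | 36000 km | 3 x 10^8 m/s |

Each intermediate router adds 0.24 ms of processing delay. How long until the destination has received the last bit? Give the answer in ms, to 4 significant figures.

L = 512 × 8 = 4096 bits.
Transmission delays (L/R per hop): 0.000179649, 5.36126e-05, 0.000341333, 0.460225 ms; sum = 0.460799 ms.
Propagation delays (d/s per hop): 0.000601852, 52.451, 0.000114762, 120 ms; sum = 172.452 ms.
Processing at 3 router(s): 3 × 0.24 ms = 0.72 ms.
End-to-end = 173.6 ms.

173.6 ms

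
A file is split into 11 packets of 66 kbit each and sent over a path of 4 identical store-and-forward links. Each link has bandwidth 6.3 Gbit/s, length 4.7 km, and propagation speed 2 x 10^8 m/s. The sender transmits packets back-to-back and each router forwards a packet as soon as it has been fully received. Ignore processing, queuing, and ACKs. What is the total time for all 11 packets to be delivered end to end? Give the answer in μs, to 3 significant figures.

241 μs

Per-hop transmission t_tx = L/R = 66000/6300000000 = 10.4762 μs.
Per-hop propagation t_prop = 4700/200000000 = 23.5 μs.
Pipeline fill: first packet needs 4·t_tx to clear all hops; remaining 10 packets each add one t_tx.
Total = (4+11-1)·t_tx + 4·t_prop = 14·10.4762 + 4·23.5 = 241 μs.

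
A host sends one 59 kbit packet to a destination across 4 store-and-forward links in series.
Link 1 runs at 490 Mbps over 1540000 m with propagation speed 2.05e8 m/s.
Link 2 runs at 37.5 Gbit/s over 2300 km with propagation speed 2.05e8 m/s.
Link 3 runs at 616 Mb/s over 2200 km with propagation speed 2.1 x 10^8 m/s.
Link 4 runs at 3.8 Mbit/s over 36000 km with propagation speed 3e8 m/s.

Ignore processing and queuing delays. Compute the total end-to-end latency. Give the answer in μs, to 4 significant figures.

L = 59000 bits.
Transmission delays (L/R per hop): 120.408, 1.57333, 95.7792, 15526.3 μs; sum = 15744.1 μs.
Propagation delays (d/s per hop): 7512.2, 11219.5, 10476.2, 120000 μs; sum = 149208 μs.
End-to-end = 165000 μs.

165000 μs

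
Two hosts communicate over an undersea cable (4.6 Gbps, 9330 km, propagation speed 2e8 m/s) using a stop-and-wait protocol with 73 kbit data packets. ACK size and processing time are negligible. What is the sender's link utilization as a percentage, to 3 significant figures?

t_tx = L/R = 73000/4600000000 = 1.58696e-05 s.
t_prop = 9330000/200000000 = 0.04665 s; RTT = 0.0933 s.
Cycle = t_tx + RTT = 0.0933159 s.
Utilization = t_tx / cycle = 1.58696e-05/0.0933159 = 0.0170 %.

0.0170 %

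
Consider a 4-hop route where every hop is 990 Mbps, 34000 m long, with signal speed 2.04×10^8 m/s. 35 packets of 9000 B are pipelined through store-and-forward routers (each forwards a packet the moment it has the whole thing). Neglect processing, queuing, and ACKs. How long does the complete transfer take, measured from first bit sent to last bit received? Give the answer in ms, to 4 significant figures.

Per-hop transmission t_tx = L/R = 72000/990000000 = 0.0727273 ms.
Per-hop propagation t_prop = 34000/204000000 = 0.166667 ms.
Pipeline fill: first packet needs 4·t_tx to clear all hops; remaining 34 packets each add one t_tx.
Total = (4+35-1)·t_tx + 4·t_prop = 38·0.0727273 + 4·0.166667 = 3.430 ms.

3.430 ms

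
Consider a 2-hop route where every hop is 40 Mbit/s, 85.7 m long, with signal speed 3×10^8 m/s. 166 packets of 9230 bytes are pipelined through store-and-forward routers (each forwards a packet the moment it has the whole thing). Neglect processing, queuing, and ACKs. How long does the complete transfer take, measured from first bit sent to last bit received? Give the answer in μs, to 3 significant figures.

308000 μs

Per-hop transmission t_tx = L/R = 73840/40000000 = 1846 μs.
Per-hop propagation t_prop = 85.7/300000000 = 0.285667 μs.
Pipeline fill: first packet needs 2·t_tx to clear all hops; remaining 165 packets each add one t_tx.
Total = (2+166-1)·t_tx + 2·t_prop = 167·1846 + 2·0.285667 = 308000 μs.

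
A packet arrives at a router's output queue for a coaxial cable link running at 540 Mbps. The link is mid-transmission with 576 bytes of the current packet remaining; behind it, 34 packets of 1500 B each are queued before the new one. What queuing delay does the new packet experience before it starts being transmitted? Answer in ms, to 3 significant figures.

Each queued packet: L/R = 12000/540000000 = 0.0222222 ms.
34 queued → 0.755556 ms.
Plus remaining 4608 bits of current packet: 0.00853333 ms.
Queuing delay = 0.764 ms.

0.764 ms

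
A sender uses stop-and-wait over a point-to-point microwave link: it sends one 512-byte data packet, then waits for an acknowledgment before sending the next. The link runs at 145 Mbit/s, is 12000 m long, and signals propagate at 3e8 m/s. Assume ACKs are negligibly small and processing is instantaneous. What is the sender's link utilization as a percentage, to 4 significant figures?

26.10 %

t_tx = L/R = 4096/145000000 = 2.82483e-05 s.
t_prop = 12000/300000000 = 4e-05 s; RTT = 8e-05 s.
Cycle = t_tx + RTT = 0.000108248 s.
Utilization = t_tx / cycle = 2.82483e-05/0.000108248 = 26.10 %.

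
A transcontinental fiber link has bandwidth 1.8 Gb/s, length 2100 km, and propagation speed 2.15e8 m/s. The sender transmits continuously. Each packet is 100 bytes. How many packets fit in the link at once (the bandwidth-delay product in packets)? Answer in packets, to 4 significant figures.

Propagation delay = 2100000 / 215000000 = 0.00976744 s.
BDP = R × t_prop = 1800000000 × 0.00976744 = 17581400 bits.
In packets of 800 bits: 21980 packets.

21980 packets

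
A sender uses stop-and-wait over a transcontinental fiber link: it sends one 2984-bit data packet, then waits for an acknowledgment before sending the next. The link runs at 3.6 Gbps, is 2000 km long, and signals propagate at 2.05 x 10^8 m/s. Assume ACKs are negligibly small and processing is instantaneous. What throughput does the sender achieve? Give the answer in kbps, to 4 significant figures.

t_tx = L/R = 2984/3600000000 = 8.28889e-07 s.
t_prop = 2000000/2.05e+08 = 0.0097561 s; RTT = 0.0195122 s.
Cycle = t_tx + RTT = 0.019513 s.
Throughput = L / cycle = 2984 / 0.019513 = 152.9 kbps.

152.9 kbps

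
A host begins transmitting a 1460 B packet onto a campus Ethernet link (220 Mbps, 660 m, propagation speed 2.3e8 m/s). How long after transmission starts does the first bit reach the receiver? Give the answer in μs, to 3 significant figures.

First bit experiences only propagation delay: d/s = 660/2.3e+08 = 2.87 μs.

2.87 μs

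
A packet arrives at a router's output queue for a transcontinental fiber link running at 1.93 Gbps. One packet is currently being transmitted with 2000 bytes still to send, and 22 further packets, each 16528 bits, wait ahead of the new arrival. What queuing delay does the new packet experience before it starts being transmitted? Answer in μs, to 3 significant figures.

197 μs

Each queued packet: L/R = 16528/1930000000 = 8.56373 μs.
22 queued → 188.402 μs.
Plus remaining 16000 bits of current packet: 8.29016 μs.
Queuing delay = 197 μs.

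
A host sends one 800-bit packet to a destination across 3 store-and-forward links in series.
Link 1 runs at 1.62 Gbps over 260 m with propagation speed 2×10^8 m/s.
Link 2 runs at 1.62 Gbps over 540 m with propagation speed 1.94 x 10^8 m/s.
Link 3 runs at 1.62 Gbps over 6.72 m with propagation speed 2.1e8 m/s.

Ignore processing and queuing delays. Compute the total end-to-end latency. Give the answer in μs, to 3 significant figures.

5.60 μs

Transmission delay per hop = L/R = 800/1620000000 = 0.493827 μs; 3 hops → 1.48148 μs.
Propagation delays (d/s per hop): 1.3, 2.78351, 0.032 μs; sum = 4.11551 μs.
End-to-end = 5.60 μs.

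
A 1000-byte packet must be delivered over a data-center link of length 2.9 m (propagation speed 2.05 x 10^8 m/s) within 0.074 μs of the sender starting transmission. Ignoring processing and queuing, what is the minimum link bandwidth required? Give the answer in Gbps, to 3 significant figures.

L = 8000 bits.
Propagation delay = 2.9 / 2.05e+08 = 0.0141463 μs.
Transmission budget = 0.074 − 0.0141463 = 0.0598537 μs.
R ≥ L / t_tx = 8000 bits / 5.98537e-08 s = 134 Gbps.

134 Gbps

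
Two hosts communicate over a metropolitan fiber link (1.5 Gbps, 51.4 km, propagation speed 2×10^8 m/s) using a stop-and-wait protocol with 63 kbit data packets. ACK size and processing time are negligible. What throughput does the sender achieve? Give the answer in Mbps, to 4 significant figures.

t_tx = L/R = 63000/1500000000 = 4.2e-05 s.
t_prop = 51400/200000000 = 0.000257 s; RTT = 0.000514 s.
Cycle = t_tx + RTT = 0.000556 s.
Throughput = L / cycle = 63000 / 0.000556 = 113.3 Mbps.

113.3 Mbps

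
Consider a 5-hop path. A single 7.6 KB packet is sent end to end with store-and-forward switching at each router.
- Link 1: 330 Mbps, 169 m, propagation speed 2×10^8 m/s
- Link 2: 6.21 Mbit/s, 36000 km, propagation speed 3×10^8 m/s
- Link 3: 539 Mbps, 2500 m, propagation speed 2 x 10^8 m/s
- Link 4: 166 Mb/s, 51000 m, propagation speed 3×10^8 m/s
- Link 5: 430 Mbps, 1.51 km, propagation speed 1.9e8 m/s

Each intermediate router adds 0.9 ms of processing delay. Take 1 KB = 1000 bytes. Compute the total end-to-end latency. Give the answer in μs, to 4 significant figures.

L = 60800 bits.
Transmission delays (L/R per hop): 184.242, 9790.66, 112.801, 366.265, 141.395 μs; sum = 10595.4 μs.
Propagation delays (d/s per hop): 0.845, 120000, 12.5, 170, 7.94737 μs; sum = 120191 μs.
Processing at 4 router(s): 4 × 0.9 ms = 3600 μs.
End-to-end = 134400 μs.

134400 μs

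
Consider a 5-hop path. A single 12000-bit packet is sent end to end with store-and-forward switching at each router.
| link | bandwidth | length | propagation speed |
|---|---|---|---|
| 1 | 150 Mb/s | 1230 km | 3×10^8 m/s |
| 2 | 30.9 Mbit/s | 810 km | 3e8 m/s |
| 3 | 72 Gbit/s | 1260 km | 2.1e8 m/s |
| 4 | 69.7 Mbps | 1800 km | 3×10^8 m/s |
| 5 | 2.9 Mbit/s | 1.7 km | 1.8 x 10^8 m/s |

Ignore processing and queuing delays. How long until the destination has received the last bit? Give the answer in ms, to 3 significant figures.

Transmission delays (L/R per hop): 0.08, 0.38835, 0.000166667, 0.172166, 4.13793 ms; sum = 4.77861 ms.
Propagation delays (d/s per hop): 4.1, 2.7, 6, 6, 0.00944444 ms; sum = 18.8094 ms.
End-to-end = 23.6 ms.

23.6 ms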